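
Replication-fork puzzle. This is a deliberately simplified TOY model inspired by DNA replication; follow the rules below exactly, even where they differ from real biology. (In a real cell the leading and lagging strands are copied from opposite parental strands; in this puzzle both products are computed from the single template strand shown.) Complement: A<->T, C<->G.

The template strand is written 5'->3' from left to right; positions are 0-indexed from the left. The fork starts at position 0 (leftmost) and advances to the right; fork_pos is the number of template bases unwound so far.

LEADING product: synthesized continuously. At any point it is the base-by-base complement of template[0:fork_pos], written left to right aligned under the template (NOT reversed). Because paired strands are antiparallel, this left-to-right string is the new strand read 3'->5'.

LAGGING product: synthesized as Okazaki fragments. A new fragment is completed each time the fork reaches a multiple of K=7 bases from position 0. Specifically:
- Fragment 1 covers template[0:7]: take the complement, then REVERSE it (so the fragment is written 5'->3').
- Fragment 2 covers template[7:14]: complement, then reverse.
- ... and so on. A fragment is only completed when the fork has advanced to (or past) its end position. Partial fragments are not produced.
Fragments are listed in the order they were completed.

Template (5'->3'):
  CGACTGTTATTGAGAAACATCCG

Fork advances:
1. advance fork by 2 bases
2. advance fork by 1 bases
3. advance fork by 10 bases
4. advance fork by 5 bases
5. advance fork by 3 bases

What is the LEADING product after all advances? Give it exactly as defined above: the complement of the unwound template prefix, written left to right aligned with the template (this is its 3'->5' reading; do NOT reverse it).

Step 1: advance 2 -> fork_pos = 0 + 2 = 2.
Step 2: advance 1 -> fork_pos = 2 + 1 = 3.
Step 3: advance 10 -> fork_pos = 3 + 10 = 13.
Step 4: advance 5 -> fork_pos = 13 + 5 = 18.
Step 5: advance 3 -> fork_pos = 18 + 3 = 21.
Unwound prefix: template[0:21] = CGACTGTTATTGAGAAACATC
Complement it base by base (A<->T, C<->G), keeping left-to-right order:
  [0:5] CGACT -> GCTGA
  [5:10] GTTAT -> CAATA
  [10:15] TGAGA -> ACTCT
  [15:20] AACAT -> TTGTA
  [20:21] C -> G
Concatenate: GCTGACAATAACTCTTTGTAG (length 21; written aligned with the template, i.e. 3'->5').

Answer: GCTGACAATAACTCTTTGTAG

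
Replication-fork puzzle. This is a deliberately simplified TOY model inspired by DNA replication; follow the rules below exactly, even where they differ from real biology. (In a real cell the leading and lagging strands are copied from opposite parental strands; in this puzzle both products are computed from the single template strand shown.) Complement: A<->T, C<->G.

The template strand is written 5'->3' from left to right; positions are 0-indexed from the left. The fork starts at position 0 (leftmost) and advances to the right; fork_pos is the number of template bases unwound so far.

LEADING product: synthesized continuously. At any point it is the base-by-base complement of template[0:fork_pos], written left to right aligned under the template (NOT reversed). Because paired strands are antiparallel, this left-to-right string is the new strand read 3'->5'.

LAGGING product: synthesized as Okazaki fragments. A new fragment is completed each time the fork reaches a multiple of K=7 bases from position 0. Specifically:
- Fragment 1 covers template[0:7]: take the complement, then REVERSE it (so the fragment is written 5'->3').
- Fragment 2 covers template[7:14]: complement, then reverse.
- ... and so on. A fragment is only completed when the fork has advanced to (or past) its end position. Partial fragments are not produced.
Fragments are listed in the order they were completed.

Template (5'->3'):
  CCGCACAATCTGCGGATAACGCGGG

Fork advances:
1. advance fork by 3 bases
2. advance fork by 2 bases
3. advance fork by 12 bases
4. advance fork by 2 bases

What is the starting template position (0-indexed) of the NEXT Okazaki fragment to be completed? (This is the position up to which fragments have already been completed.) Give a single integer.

Answer: 14

Derivation:
Step 1: advance 3 -> fork_pos = 0 + 3 = 3. Next multiple of 7 is 7 (not reached); still 0 fragment(s).
Step 2: advance 2 -> fork_pos = 3 + 2 = 5. Next multiple of 7 is 7 (not reached); still 0 fragment(s).
Step 3: advance 12 -> fork_pos = 5 + 12 = 17. Reached multiple(s) of 7: 7, 14 -> fragments 1-2 completed (2 total).
Step 4: advance 2 -> fork_pos = 17 + 2 = 19. Next multiple of 7 is 21 (not reached); still 2 fragment(s).
2 fragment(s) completed, covering template[0:14] (2 x 7 = 14). The next fragment, fragment 3, covers template[14:21], so it starts at position 14.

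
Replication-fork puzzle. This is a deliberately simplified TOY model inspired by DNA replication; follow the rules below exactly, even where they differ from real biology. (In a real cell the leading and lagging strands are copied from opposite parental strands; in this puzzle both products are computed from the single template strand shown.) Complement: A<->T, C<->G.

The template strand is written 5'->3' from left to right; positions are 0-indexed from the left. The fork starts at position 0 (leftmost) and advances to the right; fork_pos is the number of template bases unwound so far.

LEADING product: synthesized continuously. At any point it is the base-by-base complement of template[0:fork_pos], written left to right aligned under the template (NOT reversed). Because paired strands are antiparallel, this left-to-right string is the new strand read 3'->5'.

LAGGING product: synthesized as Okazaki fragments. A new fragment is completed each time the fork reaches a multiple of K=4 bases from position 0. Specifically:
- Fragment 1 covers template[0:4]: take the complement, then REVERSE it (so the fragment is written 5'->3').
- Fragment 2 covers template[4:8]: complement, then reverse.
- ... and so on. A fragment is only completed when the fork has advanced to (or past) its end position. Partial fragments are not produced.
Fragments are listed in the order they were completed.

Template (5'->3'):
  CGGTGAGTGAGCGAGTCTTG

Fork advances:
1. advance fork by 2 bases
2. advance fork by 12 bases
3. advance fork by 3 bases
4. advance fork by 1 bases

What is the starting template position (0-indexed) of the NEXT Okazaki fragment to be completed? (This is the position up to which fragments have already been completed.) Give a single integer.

Step 1: advance 2 -> fork_pos = 0 + 2 = 2. Next multiple of 4 is 4 (not reached); still 0 fragment(s).
Step 2: advance 12 -> fork_pos = 2 + 12 = 14. Reached multiple(s) of 4: 4, 8, 12 -> fragments 1-3 completed (3 total).
Step 3: advance 3 -> fork_pos = 14 + 3 = 17. Reached multiple(s) of 4: 16 -> fragment 4 completed (4 total).
Step 4: advance 1 -> fork_pos = 17 + 1 = 18. Next multiple of 4 is 20 (not reached); still 4 fragment(s).
4 fragment(s) completed, covering template[0:16] (4 x 4 = 16). The next fragment, fragment 5, covers template[16:20], so it starts at position 16.

Answer: 16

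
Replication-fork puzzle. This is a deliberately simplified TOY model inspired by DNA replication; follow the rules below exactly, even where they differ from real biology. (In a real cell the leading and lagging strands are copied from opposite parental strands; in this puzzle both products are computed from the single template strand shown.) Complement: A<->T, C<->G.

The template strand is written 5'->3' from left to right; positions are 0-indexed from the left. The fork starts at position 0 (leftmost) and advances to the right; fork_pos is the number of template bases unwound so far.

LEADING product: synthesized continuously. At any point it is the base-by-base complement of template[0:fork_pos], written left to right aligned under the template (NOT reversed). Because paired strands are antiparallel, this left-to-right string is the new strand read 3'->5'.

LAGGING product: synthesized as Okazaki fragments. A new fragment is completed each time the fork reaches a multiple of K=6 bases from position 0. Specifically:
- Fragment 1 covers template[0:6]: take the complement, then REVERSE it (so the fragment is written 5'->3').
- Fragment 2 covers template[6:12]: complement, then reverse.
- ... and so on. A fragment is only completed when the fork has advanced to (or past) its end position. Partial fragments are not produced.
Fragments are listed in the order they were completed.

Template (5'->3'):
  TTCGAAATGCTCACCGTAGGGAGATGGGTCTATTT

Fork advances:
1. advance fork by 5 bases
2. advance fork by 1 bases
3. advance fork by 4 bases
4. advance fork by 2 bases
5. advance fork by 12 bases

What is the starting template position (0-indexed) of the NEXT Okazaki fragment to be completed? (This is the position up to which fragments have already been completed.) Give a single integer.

Answer: 24

Derivation:
Step 1: advance 5 -> fork_pos = 0 + 5 = 5. Next multiple of 6 is 6 (not reached); still 0 fragment(s).
Step 2: advance 1 -> fork_pos = 5 + 1 = 6. Reached multiple(s) of 6: 6 -> fragment 1 completed (1 total).
Step 3: advance 4 -> fork_pos = 6 + 4 = 10. Next multiple of 6 is 12 (not reached); still 1 fragment(s).
Step 4: advance 2 -> fork_pos = 10 + 2 = 12. Reached multiple(s) of 6: 12 -> fragment 2 completed (2 total).
Step 5: advance 12 -> fork_pos = 12 + 12 = 24. Reached multiple(s) of 6: 18, 24 -> fragments 3-4 completed (4 total).
4 fragment(s) completed, covering template[0:24] (4 x 6 = 24). The next fragment, fragment 5, covers template[24:30], so it starts at position 24.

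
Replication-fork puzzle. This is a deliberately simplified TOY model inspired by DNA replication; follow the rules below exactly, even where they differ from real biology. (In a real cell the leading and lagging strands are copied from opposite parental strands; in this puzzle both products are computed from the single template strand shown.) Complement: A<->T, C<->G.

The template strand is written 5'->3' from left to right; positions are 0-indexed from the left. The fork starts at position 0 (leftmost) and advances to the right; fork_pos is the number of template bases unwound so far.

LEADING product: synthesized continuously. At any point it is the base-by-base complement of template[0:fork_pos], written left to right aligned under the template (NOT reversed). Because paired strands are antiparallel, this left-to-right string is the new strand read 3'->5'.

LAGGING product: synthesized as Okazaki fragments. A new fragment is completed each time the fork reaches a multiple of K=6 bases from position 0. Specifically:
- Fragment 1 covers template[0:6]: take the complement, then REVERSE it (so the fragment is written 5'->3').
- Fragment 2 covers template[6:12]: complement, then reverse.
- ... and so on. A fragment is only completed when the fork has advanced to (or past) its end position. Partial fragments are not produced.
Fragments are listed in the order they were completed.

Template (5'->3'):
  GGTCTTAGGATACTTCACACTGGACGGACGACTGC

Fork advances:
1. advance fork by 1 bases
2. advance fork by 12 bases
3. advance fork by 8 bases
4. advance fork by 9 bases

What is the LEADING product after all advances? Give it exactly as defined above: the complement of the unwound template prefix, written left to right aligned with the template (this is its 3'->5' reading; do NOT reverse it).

Answer: CCAGAATCCTATGAAGTGTGACCTGCCTGC

Derivation:
Step 1: advance 1 -> fork_pos = 0 + 1 = 1.
Step 2: advance 12 -> fork_pos = 1 + 12 = 13.
Step 3: advance 8 -> fork_pos = 13 + 8 = 21.
Step 4: advance 9 -> fork_pos = 21 + 9 = 30.
Unwound prefix: template[0:30] = GGTCTTAGGATACTTCACACTGGACGGACG
Complement it base by base (A<->T, C<->G), keeping left-to-right order:
  [0:5] GGTCT -> CCAGA
  [5:10] TAGGA -> ATCCT
  [10:15] TACTT -> ATGAA
  [15:20] CACAC -> GTGTG
  [20:25] TGGAC -> ACCTG
  [25:30] GGACG -> CCTGC
Concatenate: CCAGAATCCTATGAAGTGTGACCTGCCTGC (length 30; written aligned with the template, i.e. 3'->5').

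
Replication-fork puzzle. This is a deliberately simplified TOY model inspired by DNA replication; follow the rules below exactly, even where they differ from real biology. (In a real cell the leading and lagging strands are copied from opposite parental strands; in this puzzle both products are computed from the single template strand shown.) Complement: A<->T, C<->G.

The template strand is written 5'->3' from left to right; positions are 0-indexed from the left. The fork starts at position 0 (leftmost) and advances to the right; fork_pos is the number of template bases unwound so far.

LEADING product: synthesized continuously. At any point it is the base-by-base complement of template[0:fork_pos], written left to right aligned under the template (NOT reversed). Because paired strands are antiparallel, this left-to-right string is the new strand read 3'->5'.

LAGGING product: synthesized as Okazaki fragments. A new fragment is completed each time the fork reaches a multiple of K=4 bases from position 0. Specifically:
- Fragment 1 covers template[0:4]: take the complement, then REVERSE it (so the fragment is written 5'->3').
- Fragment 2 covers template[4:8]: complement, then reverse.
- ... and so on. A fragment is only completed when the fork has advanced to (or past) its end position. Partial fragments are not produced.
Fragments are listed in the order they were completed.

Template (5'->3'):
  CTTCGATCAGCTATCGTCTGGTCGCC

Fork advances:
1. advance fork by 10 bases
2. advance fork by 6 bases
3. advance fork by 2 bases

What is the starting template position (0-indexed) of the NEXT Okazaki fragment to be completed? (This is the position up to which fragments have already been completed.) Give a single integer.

Answer: 16

Derivation:
Step 1: advance 10 -> fork_pos = 0 + 10 = 10. Reached multiple(s) of 4: 4, 8 -> fragments 1-2 completed (2 total).
Step 2: advance 6 -> fork_pos = 10 + 6 = 16. Reached multiple(s) of 4: 12, 16 -> fragments 3-4 completed (4 total).
Step 3: advance 2 -> fork_pos = 16 + 2 = 18. Next multiple of 4 is 20 (not reached); still 4 fragment(s).
4 fragment(s) completed, covering template[0:16] (4 x 4 = 16). The next fragment, fragment 5, covers template[16:20], so it starts at position 16.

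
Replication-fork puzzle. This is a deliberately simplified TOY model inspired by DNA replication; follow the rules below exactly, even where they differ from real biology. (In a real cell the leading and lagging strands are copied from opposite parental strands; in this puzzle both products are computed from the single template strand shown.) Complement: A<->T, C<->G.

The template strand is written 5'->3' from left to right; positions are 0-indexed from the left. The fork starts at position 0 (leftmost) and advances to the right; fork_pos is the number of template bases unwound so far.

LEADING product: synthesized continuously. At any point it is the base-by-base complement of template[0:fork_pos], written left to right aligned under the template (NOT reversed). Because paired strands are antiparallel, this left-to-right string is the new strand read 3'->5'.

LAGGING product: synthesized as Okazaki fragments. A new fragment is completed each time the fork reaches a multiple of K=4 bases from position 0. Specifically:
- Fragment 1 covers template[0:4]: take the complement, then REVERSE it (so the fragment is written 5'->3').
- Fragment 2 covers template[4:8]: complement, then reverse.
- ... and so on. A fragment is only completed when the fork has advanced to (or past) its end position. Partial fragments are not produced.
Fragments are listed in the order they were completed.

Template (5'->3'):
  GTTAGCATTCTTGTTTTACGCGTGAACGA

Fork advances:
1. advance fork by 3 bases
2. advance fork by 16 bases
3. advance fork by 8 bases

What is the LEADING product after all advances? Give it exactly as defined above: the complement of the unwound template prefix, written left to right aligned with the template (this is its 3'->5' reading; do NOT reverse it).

Answer: CAATCGTAAGAACAAAATGCGCACTTG

Derivation:
Step 1: advance 3 -> fork_pos = 0 + 3 = 3.
Step 2: advance 16 -> fork_pos = 3 + 16 = 19.
Step 3: advance 8 -> fork_pos = 19 + 8 = 27.
Unwound prefix: template[0:27] = GTTAGCATTCTTGTTTTACGCGTGAAC
Complement it base by base (A<->T, C<->G), keeping left-to-right order:
  [0:5] GTTAG -> CAATC
  [5:10] CATTC -> GTAAG
  [10:15] TTGTT -> AACAA
  [15:20] TTACG -> AATGC
  [20:25] CGTGA -> GCACT
  [25:27] AC -> TG
Concatenate: CAATCGTAAGAACAAAATGCGCACTTG (length 27; written aligned with the template, i.e. 3'->5').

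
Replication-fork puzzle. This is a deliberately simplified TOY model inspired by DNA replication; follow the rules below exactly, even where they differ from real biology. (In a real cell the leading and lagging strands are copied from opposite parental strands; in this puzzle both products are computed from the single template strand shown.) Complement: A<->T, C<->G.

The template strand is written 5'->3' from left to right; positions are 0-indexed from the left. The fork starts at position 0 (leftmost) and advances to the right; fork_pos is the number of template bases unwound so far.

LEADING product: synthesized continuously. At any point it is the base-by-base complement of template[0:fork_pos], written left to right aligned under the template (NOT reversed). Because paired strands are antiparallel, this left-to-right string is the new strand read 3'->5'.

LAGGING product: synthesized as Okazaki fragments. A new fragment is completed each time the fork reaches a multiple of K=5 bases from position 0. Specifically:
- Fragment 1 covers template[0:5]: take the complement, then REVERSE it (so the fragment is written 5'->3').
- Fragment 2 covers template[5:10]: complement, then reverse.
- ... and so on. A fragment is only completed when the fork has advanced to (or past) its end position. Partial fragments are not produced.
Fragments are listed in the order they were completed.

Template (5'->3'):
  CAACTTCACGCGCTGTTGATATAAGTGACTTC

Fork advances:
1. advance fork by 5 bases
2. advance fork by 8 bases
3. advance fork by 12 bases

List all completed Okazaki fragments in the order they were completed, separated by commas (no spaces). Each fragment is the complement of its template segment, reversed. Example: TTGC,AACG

Answer: AGTTG,CGTGA,CAGCG,ATCAA,CTTAT

Derivation:
Step 1: advance 5 -> fork_pos = 0 + 5 = 5. Reached multiple(s) of 5: 5 -> fragment 1 completed (1 total).
Step 2: advance 8 -> fork_pos = 5 + 8 = 13. Reached multiple(s) of 5: 10 -> fragment 2 completed (2 total).
Step 3: advance 12 -> fork_pos = 13 + 12 = 25. Reached multiple(s) of 5: 15, 20, 25 -> fragments 3-5 completed (5 total).
Final fork_pos = 25, so 5 fragment(s) are complete. Build each: template segment -> complement -> reverse.
Fragment 1: template[0:5] = CAACT -> complement GTTGA -> reversed AGTTG
Fragment 2: template[5:10] = TCACG -> complement AGTGC -> reversed CGTGA
Fragment 3: template[10:15] = CGCTG -> complement GCGAC -> reversed CAGCG
Fragment 4: template[15:20] = TTGAT -> complement AACTA -> reversed ATCAA
Fragment 5: template[20:25] = ATAAG -> complement TATTC -> reversed CTTAT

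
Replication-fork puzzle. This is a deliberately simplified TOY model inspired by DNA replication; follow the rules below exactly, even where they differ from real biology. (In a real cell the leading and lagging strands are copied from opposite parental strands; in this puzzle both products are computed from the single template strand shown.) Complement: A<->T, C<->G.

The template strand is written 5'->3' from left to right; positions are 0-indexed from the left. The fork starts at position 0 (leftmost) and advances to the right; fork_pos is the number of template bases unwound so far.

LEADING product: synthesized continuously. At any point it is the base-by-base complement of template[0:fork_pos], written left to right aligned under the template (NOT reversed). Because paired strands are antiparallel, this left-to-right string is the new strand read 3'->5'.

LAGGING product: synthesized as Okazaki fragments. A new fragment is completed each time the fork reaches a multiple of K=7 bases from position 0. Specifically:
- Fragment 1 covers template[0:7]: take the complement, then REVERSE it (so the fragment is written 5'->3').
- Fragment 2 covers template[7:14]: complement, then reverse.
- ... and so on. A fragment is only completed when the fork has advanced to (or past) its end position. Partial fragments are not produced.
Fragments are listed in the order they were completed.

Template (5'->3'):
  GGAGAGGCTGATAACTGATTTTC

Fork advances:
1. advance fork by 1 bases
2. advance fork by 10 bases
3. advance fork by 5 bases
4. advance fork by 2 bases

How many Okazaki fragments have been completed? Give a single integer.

Step 1: advance 1 -> fork_pos = 0 + 1 = 1. Next multiple of 7 is 7 (not reached); still 0 fragment(s).
Step 2: advance 10 -> fork_pos = 1 + 10 = 11. Reached multiple(s) of 7: 7 -> fragment 1 completed (1 total).
Step 3: advance 5 -> fork_pos = 11 + 5 = 16. Reached multiple(s) of 7: 14 -> fragment 2 completed (2 total).
Step 4: advance 2 -> fork_pos = 16 + 2 = 18. Next multiple of 7 is 21 (not reached); still 2 fragment(s).
Check: final fork_pos = 18; the multiples of 7 that are <= 18 are 7..14 -> 18 // 7 = 2 completed fragment(s).

Answer: 2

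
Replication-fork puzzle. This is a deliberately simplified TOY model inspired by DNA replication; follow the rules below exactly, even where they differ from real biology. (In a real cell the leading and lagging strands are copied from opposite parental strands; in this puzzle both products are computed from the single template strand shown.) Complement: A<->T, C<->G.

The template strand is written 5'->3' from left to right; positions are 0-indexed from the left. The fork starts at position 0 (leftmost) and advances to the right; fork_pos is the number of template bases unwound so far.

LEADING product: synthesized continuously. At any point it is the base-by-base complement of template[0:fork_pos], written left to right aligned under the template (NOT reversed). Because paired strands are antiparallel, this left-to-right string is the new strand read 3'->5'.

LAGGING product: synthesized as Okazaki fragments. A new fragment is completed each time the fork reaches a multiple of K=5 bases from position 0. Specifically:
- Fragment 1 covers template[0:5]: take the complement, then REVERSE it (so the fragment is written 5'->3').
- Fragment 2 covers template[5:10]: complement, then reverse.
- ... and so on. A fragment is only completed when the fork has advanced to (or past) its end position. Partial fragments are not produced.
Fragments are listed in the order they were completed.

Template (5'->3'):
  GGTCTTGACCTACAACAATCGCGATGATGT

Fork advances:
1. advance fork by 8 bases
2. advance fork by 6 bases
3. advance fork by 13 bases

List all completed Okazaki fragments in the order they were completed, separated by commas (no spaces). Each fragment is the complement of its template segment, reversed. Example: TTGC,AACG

Step 1: advance 8 -> fork_pos = 0 + 8 = 8. Reached multiple(s) of 5: 5 -> fragment 1 completed (1 total).
Step 2: advance 6 -> fork_pos = 8 + 6 = 14. Reached multiple(s) of 5: 10 -> fragment 2 completed (2 total).
Step 3: advance 13 -> fork_pos = 14 + 13 = 27. Reached multiple(s) of 5: 15, 20, 25 -> fragments 3-5 completed (5 total).
Final fork_pos = 27, so 5 fragment(s) are complete. Build each: template segment -> complement -> reverse.
Fragment 1: template[0:5] = GGTCT -> complement CCAGA -> reversed AGACC
Fragment 2: template[5:10] = TGACC -> complement ACTGG -> reversed GGTCA
Fragment 3: template[10:15] = TACAA -> complement ATGTT -> reversed TTGTA
Fragment 4: template[15:20] = CAATC -> complement GTTAG -> reversed GATTG
Fragment 5: template[20:25] = GCGAT -> complement CGCTA -> reversed ATCGC

Answer: AGACC,GGTCA,TTGTA,GATTG,ATCGC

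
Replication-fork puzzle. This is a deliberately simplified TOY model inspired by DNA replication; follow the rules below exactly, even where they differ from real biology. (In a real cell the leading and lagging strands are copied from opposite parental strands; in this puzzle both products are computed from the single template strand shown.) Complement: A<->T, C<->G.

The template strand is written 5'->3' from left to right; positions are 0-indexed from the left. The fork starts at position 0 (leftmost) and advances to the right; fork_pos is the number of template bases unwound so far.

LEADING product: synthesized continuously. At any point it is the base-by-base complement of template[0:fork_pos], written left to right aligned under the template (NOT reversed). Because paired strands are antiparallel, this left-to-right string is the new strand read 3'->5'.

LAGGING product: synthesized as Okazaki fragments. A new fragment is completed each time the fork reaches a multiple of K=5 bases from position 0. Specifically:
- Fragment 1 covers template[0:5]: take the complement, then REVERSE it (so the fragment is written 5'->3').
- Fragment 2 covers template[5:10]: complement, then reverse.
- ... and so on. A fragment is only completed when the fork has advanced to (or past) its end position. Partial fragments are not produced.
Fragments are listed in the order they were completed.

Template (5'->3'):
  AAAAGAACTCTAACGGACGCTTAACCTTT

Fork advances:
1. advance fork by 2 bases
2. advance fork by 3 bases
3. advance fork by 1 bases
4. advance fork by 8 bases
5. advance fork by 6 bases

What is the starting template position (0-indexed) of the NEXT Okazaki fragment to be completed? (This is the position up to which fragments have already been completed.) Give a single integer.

Answer: 20

Derivation:
Step 1: advance 2 -> fork_pos = 0 + 2 = 2. Next multiple of 5 is 5 (not reached); still 0 fragment(s).
Step 2: advance 3 -> fork_pos = 2 + 3 = 5. Reached multiple(s) of 5: 5 -> fragment 1 completed (1 total).
Step 3: advance 1 -> fork_pos = 5 + 1 = 6. Next multiple of 5 is 10 (not reached); still 1 fragment(s).
Step 4: advance 8 -> fork_pos = 6 + 8 = 14. Reached multiple(s) of 5: 10 -> fragment 2 completed (2 total).
Step 5: advance 6 -> fork_pos = 14 + 6 = 20. Reached multiple(s) of 5: 15, 20 -> fragments 3-4 completed (4 total).
4 fragment(s) completed, covering template[0:20] (4 x 5 = 20). The next fragment, fragment 5, covers template[20:25], so it starts at position 20.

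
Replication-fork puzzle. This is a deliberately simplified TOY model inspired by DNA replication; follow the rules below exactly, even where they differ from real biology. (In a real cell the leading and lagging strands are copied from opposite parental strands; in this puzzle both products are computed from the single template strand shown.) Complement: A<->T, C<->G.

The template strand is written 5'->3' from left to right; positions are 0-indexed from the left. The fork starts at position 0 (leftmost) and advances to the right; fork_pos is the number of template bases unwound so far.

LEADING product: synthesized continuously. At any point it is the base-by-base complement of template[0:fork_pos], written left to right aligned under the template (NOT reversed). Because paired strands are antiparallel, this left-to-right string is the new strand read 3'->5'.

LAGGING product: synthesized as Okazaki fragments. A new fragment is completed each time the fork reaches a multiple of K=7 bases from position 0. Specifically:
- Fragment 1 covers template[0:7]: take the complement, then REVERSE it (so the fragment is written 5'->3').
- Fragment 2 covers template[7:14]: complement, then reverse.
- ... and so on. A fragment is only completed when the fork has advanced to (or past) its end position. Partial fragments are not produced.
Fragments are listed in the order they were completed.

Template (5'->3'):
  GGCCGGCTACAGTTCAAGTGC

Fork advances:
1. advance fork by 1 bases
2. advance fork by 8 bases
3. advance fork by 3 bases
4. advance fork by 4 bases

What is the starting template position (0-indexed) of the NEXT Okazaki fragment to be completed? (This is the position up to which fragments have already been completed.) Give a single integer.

Step 1: advance 1 -> fork_pos = 0 + 1 = 1. Next multiple of 7 is 7 (not reached); still 0 fragment(s).
Step 2: advance 8 -> fork_pos = 1 + 8 = 9. Reached multiple(s) of 7: 7 -> fragment 1 completed (1 total).
Step 3: advance 3 -> fork_pos = 9 + 3 = 12. Next multiple of 7 is 14 (not reached); still 1 fragment(s).
Step 4: advance 4 -> fork_pos = 12 + 4 = 16. Reached multiple(s) of 7: 14 -> fragment 2 completed (2 total).
2 fragment(s) completed, covering template[0:14] (2 x 7 = 14). The next fragment, fragment 3, covers template[14:21], so it starts at position 14.

Answer: 14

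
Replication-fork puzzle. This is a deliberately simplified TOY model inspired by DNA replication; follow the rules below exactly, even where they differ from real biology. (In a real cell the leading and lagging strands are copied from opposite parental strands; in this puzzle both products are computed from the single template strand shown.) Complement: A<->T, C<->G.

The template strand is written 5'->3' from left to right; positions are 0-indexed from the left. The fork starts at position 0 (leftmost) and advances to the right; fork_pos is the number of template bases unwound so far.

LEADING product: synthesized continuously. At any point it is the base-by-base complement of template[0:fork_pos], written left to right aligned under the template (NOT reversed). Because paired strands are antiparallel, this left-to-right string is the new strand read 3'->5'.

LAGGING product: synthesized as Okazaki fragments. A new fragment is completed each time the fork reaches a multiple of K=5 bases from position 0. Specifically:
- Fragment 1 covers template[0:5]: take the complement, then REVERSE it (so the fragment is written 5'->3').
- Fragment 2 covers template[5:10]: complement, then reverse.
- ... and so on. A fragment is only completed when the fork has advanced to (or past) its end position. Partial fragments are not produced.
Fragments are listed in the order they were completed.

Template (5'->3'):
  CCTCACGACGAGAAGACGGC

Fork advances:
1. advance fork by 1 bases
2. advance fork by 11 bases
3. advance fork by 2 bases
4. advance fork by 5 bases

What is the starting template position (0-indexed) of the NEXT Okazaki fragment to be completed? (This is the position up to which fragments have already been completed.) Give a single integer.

Answer: 15

Derivation:
Step 1: advance 1 -> fork_pos = 0 + 1 = 1. Next multiple of 5 is 5 (not reached); still 0 fragment(s).
Step 2: advance 11 -> fork_pos = 1 + 11 = 12. Reached multiple(s) of 5: 5, 10 -> fragments 1-2 completed (2 total).
Step 3: advance 2 -> fork_pos = 12 + 2 = 14. Next multiple of 5 is 15 (not reached); still 2 fragment(s).
Step 4: advance 5 -> fork_pos = 14 + 5 = 19. Reached multiple(s) of 5: 15 -> fragment 3 completed (3 total).
3 fragment(s) completed, covering template[0:15] (3 x 5 = 15). The next fragment, fragment 4, covers template[15:20], so it starts at position 15.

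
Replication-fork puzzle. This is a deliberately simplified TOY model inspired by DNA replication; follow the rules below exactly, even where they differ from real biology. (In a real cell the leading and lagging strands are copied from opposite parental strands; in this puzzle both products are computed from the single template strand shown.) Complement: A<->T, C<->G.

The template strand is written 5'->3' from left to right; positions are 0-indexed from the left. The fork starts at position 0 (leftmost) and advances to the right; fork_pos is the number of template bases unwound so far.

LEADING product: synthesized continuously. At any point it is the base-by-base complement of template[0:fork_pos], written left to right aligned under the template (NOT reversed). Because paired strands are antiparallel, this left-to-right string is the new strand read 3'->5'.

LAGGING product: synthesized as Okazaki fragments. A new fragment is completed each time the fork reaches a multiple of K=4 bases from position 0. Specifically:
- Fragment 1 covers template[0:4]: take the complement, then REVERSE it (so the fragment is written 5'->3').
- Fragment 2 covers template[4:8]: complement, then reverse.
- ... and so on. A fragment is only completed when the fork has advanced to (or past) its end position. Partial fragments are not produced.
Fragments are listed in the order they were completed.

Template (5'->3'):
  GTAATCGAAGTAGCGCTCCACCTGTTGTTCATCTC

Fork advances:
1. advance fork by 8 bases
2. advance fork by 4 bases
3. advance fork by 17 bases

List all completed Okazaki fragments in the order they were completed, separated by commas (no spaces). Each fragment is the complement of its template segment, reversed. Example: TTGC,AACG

Answer: TTAC,TCGA,TACT,GCGC,TGGA,CAGG,ACAA

Derivation:
Step 1: advance 8 -> fork_pos = 0 + 8 = 8. Reached multiple(s) of 4: 4, 8 -> fragments 1-2 completed (2 total).
Step 2: advance 4 -> fork_pos = 8 + 4 = 12. Reached multiple(s) of 4: 12 -> fragment 3 completed (3 total).
Step 3: advance 17 -> fork_pos = 12 + 17 = 29. Reached multiple(s) of 4: 16, 20, 24, 28 -> fragments 4-7 completed (7 total).
Final fork_pos = 29, so 7 fragment(s) are complete. Build each: template segment -> complement -> reverse.
Fragment 1: template[0:4] = GTAA -> complement CATT -> reversed TTAC
Fragment 2: template[4:8] = TCGA -> complement AGCT -> reversed TCGA
Fragment 3: template[8:12] = AGTA -> complement TCAT -> reversed TACT
Fragment 4: template[12:16] = GCGC -> complement CGCG -> reversed GCGC
Fragment 5: template[16:20] = TCCA -> complement AGGT -> reversed TGGA
Fragment 6: template[20:24] = CCTG -> complement GGAC -> reversed CAGG
Fragment 7: template[24:28] = TTGT -> complement AACA -> reversed ACAA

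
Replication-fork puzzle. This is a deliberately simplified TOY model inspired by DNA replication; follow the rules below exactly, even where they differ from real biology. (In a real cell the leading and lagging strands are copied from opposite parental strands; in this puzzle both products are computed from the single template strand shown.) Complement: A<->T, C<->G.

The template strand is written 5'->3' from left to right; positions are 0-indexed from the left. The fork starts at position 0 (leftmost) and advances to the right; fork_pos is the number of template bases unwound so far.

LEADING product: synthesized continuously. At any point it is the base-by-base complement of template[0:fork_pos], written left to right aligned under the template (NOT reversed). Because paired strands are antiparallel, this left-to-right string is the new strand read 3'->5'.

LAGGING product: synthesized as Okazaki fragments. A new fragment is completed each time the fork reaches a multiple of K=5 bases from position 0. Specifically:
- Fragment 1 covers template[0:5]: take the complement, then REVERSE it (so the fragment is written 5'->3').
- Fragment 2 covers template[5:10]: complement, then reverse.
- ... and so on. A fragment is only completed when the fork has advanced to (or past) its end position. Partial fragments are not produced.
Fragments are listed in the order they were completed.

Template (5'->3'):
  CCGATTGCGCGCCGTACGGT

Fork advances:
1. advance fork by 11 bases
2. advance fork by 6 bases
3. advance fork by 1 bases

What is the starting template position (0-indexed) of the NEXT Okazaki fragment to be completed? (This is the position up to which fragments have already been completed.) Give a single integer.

Answer: 15

Derivation:
Step 1: advance 11 -> fork_pos = 0 + 11 = 11. Reached multiple(s) of 5: 5, 10 -> fragments 1-2 completed (2 total).
Step 2: advance 6 -> fork_pos = 11 + 6 = 17. Reached multiple(s) of 5: 15 -> fragment 3 completed (3 total).
Step 3: advance 1 -> fork_pos = 17 + 1 = 18. Next multiple of 5 is 20 (not reached); still 3 fragment(s).
3 fragment(s) completed, covering template[0:15] (3 x 5 = 15). The next fragment, fragment 4, covers template[15:20], so it starts at position 15.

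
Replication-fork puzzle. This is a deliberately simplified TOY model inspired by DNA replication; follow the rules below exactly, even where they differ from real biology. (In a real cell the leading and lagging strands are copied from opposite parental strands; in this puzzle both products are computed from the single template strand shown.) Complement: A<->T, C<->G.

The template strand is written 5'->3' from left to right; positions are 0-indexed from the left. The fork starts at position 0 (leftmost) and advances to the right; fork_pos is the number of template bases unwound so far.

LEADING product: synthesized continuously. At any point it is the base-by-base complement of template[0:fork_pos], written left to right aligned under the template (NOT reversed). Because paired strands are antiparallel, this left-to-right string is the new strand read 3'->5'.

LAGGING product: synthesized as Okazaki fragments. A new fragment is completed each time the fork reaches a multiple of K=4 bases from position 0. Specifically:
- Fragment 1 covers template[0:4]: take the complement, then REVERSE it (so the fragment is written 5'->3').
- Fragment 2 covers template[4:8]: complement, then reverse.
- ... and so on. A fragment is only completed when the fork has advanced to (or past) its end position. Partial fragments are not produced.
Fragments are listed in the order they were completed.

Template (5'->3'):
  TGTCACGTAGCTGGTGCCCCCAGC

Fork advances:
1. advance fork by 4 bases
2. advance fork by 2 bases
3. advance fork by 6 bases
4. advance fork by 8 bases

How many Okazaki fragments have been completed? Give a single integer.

Answer: 5

Derivation:
Step 1: advance 4 -> fork_pos = 0 + 4 = 4. Reached multiple(s) of 4: 4 -> fragment 1 completed (1 total).
Step 2: advance 2 -> fork_pos = 4 + 2 = 6. Next multiple of 4 is 8 (not reached); still 1 fragment(s).
Step 3: advance 6 -> fork_pos = 6 + 6 = 12. Reached multiple(s) of 4: 8, 12 -> fragments 2-3 completed (3 total).
Step 4: advance 8 -> fork_pos = 12 + 8 = 20. Reached multiple(s) of 4: 16, 20 -> fragments 4-5 completed (5 total).
Check: final fork_pos = 20; the multiples of 4 that are <= 20 are 4..20 -> 20 // 4 = 5 completed fragment(s).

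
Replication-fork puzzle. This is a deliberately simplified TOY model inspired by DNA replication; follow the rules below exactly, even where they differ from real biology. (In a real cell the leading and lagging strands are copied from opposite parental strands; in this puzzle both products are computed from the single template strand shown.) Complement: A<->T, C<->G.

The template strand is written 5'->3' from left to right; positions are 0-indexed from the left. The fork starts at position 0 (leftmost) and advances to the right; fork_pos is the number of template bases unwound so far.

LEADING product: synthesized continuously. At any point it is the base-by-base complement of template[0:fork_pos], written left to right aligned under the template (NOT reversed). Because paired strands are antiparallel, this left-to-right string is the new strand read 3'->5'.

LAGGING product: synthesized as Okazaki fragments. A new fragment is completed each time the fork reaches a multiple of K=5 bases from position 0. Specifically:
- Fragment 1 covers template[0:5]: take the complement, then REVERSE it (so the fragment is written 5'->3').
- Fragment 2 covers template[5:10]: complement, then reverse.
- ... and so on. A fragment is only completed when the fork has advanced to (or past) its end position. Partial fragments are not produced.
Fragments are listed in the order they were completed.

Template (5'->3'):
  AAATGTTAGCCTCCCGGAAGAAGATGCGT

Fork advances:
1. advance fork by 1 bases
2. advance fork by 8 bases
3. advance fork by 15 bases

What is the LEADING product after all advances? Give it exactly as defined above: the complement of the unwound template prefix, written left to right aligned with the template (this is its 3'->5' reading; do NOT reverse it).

Answer: TTTACAATCGGAGGGCCTTCTTCT

Derivation:
Step 1: advance 1 -> fork_pos = 0 + 1 = 1.
Step 2: advance 8 -> fork_pos = 1 + 8 = 9.
Step 3: advance 15 -> fork_pos = 9 + 15 = 24.
Unwound prefix: template[0:24] = AAATGTTAGCCTCCCGGAAGAAGA
Complement it base by base (A<->T, C<->G), keeping left-to-right order:
  [0:5] AAATG -> TTTAC
  [5:10] TTAGC -> AATCG
  [10:15] CTCCC -> GAGGG
  [15:20] GGAAG -> CCTTC
  [20:24] AAGA -> TTCT
Concatenate: TTTACAATCGGAGGGCCTTCTTCT (length 24; written aligned with the template, i.e. 3'->5').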